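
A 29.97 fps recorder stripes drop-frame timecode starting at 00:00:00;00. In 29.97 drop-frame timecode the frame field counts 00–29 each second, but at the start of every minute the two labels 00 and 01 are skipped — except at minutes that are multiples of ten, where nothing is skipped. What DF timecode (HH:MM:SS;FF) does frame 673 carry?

Ten DF minutes hold 17982 frames, so frame 673 lies in block 0 (frames 0–17981) with 673 frames into that block.
The block's first minute is 1800 frames and the rest 1798 each; 673 frames reaches minute 0, so 0 × 18 + 0 × 2 = 0 labels have been skipped so far.
Adding those back, label number 673 + 0 = 673 at 30 labels/s is 22 s + 13 f = 0 h 0 min 22 s frame 13, i.e. 00:00:22;13.

00:00:22;13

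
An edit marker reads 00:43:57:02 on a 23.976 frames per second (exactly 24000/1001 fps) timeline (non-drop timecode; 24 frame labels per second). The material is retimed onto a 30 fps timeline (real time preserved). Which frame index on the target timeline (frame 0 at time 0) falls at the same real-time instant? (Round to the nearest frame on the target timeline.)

frame 79192

Source frame index: (0×3600 + 43×60 + 57) × 24 + 2 = 63290.
Real time: 63290 / (24000/1001) = 6335329/2400 s.
Target frame: (6335329/2400) × (30) = 6335329/80 ≈ 79191.613 → 79192.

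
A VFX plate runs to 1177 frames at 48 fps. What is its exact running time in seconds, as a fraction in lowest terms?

Running time = 1177 ÷ (48) = 1177 × 1/48 = 1177/48 s.

1177/48 seconds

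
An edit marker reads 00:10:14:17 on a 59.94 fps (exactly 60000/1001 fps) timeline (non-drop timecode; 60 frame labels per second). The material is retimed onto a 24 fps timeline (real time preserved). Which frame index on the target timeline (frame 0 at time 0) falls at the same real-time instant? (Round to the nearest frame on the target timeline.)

Source frame index: (0×3600 + 10×60 + 14) × 60 + 17 = 36857.
Real time: 36857 / (60000/1001) = 36893857/60000 s.
Target frame: (36893857/60000) × (24) = 36893857/2500 ≈ 14757.543 → 14758.

frame 14758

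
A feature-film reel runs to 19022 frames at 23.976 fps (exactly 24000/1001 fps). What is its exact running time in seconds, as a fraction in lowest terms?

9520511/12000 seconds

Running time = 19022 ÷ (24000/1001) = 19022 × 1001/24000 = 9520511/12000 s.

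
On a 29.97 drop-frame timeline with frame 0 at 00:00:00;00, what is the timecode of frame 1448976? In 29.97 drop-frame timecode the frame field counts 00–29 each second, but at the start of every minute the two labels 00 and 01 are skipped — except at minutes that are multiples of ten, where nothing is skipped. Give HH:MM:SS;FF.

Ten DF minutes hold 17982 frames, so frame 1448976 lies in block 80 (frames 1438560–1456541) with 10416 frames into that block.
The block's first minute is 1800 frames and the rest 1798 each; 10416 frames reaches minute 5, so 80 × 18 + 5 × 2 = 1450 labels have been skipped so far.
Adding those back, label number 1448976 + 1450 = 1450426 at 30 labels/s is 48347 s + 16 f = 13 h 25 min 47 s frame 16, i.e. 13:25:47;16.

13:25:47;16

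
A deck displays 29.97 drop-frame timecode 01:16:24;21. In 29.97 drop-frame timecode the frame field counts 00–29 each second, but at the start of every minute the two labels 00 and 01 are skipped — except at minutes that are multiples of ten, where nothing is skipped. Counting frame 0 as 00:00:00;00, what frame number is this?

137403

Complete 10-minute blocks: 7, each 17982 frames → 125874.
Remaining 6 whole minutes in the current block: 1800 + 5 × 1798 = 10790 frames.
Within the current minute: 24 × 30 + 21 − 2 = 739 (labels ;00/;01 skipped at this minute). Total = 125874 + 10790 + 739 = 137403.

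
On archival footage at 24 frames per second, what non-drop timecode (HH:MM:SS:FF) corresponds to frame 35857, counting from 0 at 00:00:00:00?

00:24:54:01

35857 ÷ 24 = 1494 full seconds, remainder 1 frame.
1494 s = 0 h 24 min 54 s.
Timecode: 00:24:54:01.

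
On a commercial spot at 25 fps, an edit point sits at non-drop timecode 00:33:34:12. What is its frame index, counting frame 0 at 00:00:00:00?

frame 50362

Total seconds to the label: (0 × 3600 + 33 × 60 + 34) = 2014.
Frame index = 2014 × 25 + 12 = 50362.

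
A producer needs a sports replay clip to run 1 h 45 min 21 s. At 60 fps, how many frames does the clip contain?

1 h 45 min 21 s = 6321 s.
Frames = 6321 × 60 = 379260.

379260 frames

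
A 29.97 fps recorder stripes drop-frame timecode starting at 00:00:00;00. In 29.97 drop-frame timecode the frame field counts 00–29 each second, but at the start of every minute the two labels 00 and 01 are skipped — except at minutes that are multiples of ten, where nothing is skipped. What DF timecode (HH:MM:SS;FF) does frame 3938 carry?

Each 10-minute DF block holds 10 × 60 × 30 − 9 × 2 = 17982 frames. 3938 ÷ 17982 → 0 full blocks, remainder 3938.
Within the partial block the first minute is 1800 frames and each further minute 1798, so 2 further minute boundaries passed. Total skipped labels = 18 × 0 + 2 × 2 = 4.
Non-drop label index = 3938 + 4 = 3942; at 30 labels/s that is 00:02:11:12, i.e. DF 00:02:11;12.

00:02:11;12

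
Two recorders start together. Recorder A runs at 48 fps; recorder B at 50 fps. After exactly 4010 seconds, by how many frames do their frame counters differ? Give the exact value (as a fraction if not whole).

8020 frames

A emits 48 × 4010 = 192480 frames; B emits 50 × 4010 = 200500.
Difference = 8020 frames; B is ahead of A.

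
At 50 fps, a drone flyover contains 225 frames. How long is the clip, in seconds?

Running time = 225 / (50) = 4.5 s.

4.5 seconds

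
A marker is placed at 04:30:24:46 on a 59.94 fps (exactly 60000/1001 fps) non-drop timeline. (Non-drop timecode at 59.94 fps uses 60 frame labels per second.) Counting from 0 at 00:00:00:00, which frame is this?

Total seconds to the label: (4 × 3600 + 30 × 60 + 24) = 16224.
Frame index = 16224 × 60 + 46 = 973486.

973486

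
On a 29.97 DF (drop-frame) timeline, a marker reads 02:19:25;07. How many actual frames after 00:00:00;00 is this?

250705

As if non-drop at 30 labels/s: (2 × 3600 + 19 × 60 + 25) × 30 + 7 = 250957.
Minute boundaries passed: 139; those not divisible by 10: 139 − 13 = 126; dropped labels = 2 × 126 = 252.
Actual frame index = 250957 − 252 = 250705.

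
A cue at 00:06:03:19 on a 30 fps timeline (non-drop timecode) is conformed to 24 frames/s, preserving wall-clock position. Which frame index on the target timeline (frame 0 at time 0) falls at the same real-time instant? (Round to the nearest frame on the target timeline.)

Source frame index: (0×3600 + 6×60 + 3) × 30 + 19 = 10909.
Real time: 10909 / (30) = 10909/30 s.
Target frame: (10909/30) × (24) = 43636/5 ≈ 8727.200 → 8727.

frame 8727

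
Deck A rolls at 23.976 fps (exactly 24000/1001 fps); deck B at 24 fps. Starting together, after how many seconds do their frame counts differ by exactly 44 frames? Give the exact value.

11011/6 seconds

The gap grows by |24 − 24000/1001| = 24/1001 frames per second.
Time for a 44-frame gap: 44 ÷ (24/1001) = 11011/6 s.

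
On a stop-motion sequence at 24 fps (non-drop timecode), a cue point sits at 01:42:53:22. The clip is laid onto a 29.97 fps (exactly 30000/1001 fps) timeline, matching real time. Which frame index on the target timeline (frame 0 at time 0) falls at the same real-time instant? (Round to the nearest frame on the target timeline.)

frame 185032

Source frame index: (1×3600 + 42×60 + 53) × 24 + 22 = 148174.
Real time: 148174 / (24) = 74087/12 s.
Target frame: (74087/12) × (30000/1001) = 14247500/77 ≈ 185032.468 → 185032.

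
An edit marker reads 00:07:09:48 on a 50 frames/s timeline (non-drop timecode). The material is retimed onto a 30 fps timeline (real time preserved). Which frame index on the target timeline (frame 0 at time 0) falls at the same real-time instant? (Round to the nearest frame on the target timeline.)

Source frame index: (0×3600 + 7×60 + 9) × 50 + 48 = 21498.
Real time: 21498 / (50) = 10749/25 s.
Target frame: (10749/25) × (30) = 64494/5 ≈ 12898.800 → 12899.

frame 12899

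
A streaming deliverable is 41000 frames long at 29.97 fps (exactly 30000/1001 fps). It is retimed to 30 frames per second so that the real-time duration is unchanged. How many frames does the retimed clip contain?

41041 frames

Target frames = source frames × (target rate / source rate) = 41000 × (30)/(30000/1001) = 41000 × 1001/1000 = 41041.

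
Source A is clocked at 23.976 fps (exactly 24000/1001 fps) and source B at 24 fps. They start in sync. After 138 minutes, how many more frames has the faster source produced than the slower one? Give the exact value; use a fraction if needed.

198720/1001 frames

138 min = 8280 s.
A emits 24000/1001 × 8280 = 198720000/1001 frames; B emits 24 × 8280 = 198720.
Difference = 198720/1001 frames (≈ 198.5215); B is ahead of A.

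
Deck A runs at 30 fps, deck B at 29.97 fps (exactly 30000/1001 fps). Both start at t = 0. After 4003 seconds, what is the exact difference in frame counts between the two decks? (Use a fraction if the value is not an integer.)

120090/1001 frames

A emits 30 × 4003 = 120090 frames; B emits 30000/1001 × 4003 = 120090000/1001.
Difference = 120090/1001 frames (≈ 119.9700); B is behind A.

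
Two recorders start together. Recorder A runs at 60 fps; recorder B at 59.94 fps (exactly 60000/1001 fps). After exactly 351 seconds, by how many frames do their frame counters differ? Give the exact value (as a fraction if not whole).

1620/77 frames

A emits 60 × 351 = 21060 frames; B emits 60000/1001 × 351 = 1620000/77.
Difference = 1620/77 frames (≈ 21.0390); B is behind A.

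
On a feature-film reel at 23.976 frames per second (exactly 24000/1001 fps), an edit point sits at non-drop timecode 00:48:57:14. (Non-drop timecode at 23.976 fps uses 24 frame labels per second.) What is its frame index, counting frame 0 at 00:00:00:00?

frame 70502

Total seconds to the label: (0 × 3600 + 48 × 60 + 57) = 2937.
Frame index = 2937 × 24 + 14 = 70502.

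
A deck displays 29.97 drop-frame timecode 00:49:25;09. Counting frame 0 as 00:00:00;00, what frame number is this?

88869

Complete 10-minute blocks: 4, each 17982 frames → 71928.
Remaining 9 whole minutes in the current block: 1800 + 8 × 1798 = 16184 frames.
Within the current minute: 25 × 30 + 9 − 2 = 757 (labels ;00/;01 skipped at this minute). Total = 71928 + 16184 + 757 = 88869.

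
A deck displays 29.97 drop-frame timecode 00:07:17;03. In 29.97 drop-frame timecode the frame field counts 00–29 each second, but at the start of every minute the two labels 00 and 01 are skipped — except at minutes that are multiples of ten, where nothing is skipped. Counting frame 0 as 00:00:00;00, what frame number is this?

Complete 10-minute blocks: 0, each 17982 frames → 0.
Remaining 7 whole minutes in the current block: 1800 + 6 × 1798 = 12588 frames.
Within the current minute: 17 × 30 + 3 − 2 = 511 (labels ;00/;01 skipped at this minute). Total = 0 + 12588 + 511 = 13099.

13099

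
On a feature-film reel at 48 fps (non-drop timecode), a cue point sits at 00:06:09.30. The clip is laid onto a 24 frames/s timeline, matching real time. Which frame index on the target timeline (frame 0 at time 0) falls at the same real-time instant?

frame 8871

Source frame index: (0×3600 + 6×60 + 9) × 48 + 30 = 17742.
Real time: 17742 / (48) = 2957/8 s.
Target frame: (2957/8) × (24) = 8871.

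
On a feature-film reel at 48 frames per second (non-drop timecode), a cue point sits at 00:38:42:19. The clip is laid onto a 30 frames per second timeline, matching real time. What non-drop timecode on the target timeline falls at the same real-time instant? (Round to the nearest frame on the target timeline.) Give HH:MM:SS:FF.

Source frame index: (0×3600 + 38×60 + 42) × 48 + 19 = 111475.
Real time: 111475 / (48) = 111475/48 s.
Target frame: (111475/48) × (30) = 557375/8 ≈ 69671.875 → 69672.
At 30 labels/s: frame 69672 → 00:38:42:12.

00:38:42:12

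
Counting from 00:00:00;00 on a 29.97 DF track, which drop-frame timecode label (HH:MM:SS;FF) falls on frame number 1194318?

Ten DF minutes hold 17982 frames, so frame 1194318 lies in block 66 (frames 1186812–1204793) with 7506 frames into that block.
The block's first minute is 1800 frames and the rest 1798 each; 7506 frames reaches minute 4, so 66 × 18 + 4 × 2 = 1196 labels have been skipped so far.
Adding those back, label number 1194318 + 1196 = 1195514 at 30 labels/s is 39850 s + 14 f = 11 h 4 min 10 s frame 14, i.e. 11:04:10;14.

11:04:10;14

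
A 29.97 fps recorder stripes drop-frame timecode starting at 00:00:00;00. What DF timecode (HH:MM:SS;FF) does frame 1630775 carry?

15:06:53;17

Each 10-minute DF block holds 10 × 60 × 30 − 9 × 2 = 17982 frames. 1630775 ÷ 17982 → 90 full blocks, remainder 12395.
Within the partial block the first minute is 1800 frames and each further minute 1798, so 6 further minute boundaries passed. Total skipped labels = 18 × 90 + 2 × 6 = 1632.
Non-drop label index = 1630775 + 1632 = 1632407; at 30 labels/s that is 15:06:53:17, i.e. DF 15:06:53;17.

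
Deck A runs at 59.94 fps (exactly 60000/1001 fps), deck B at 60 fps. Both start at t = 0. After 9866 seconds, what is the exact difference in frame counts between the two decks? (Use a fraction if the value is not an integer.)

591960/1001 frames

A emits 60000/1001 × 9866 = 591960000/1001 frames; B emits 60 × 9866 = 591960.
Difference = 591960/1001 frames (≈ 591.3686); B is ahead of A.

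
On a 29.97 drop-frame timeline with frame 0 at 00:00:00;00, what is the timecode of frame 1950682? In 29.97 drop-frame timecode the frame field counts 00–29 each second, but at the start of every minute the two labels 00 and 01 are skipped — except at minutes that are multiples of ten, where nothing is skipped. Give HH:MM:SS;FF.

Ten DF minutes hold 17982 frames, so frame 1950682 lies in block 108 (frames 1942056–1960037) with 8626 frames into that block.
The block's first minute is 1800 frames and the rest 1798 each; 8626 frames reaches minute 4, so 108 × 18 + 4 × 2 = 1952 labels have been skipped so far.
Adding those back, label number 1950682 + 1952 = 1952634 at 30 labels/s is 65087 s + 24 f = 18 h 4 min 47 s frame 24, i.e. 18:04:47;24.

18:04:47;24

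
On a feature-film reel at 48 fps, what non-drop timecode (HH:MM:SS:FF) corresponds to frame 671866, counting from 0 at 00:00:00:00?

671866 ÷ 48 = 13997 full seconds, remainder 10 frames.
13997 s = 3 h 53 min 17 s.
Timecode: 03:53:17:10.

03:53:17:10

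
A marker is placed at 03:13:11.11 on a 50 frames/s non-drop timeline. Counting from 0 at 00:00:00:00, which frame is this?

Total seconds to the label: (3 × 3600 + 13 × 60 + 11) = 11591.
Frame index = 11591 × 50 + 11 = 579561.

579561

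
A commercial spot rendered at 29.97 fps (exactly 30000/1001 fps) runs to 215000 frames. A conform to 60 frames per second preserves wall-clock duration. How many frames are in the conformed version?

430430 frames

Target frames = source frames × (target rate / source rate) = 215000 × (60)/(30000/1001) = 215000 × 1001/500 = 430430.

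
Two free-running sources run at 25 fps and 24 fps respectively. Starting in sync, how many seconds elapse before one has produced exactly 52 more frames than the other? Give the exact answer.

52 seconds

The gap grows by |24 − 25| = 1 frame per second.
Time for a 52-frame gap: 52 ÷ (1) = 52 s.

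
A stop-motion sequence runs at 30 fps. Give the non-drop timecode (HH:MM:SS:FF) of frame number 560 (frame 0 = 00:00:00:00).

560 ÷ 30 = 18 full seconds, remainder 20 frames.
18 s = 0 h 0 min 18 s.
Timecode: 00:00:18:20.

00:00:18:20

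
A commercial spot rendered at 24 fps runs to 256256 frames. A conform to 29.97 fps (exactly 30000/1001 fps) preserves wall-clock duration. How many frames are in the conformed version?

Target frames = source frames × (target rate / source rate) = 256256 × (30000/1001)/(24) = 256256 × 1250/1001 = 320000.

320000 frames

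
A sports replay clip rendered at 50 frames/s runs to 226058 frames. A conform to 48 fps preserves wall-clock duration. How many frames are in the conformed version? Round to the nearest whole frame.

Frames at target rate = 226058 × (48) / (50) = 5425392/25 ≈ 217015.680.
Nearest whole frame: 217016.

217016 frames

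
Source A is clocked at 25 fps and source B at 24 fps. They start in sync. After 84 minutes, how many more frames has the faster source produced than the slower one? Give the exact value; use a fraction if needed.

84 min = 5040 s.
A emits 25 × 5040 = 126000 frames; B emits 24 × 5040 = 120960.
Difference = 5040 frames; B is behind A.

5040 frames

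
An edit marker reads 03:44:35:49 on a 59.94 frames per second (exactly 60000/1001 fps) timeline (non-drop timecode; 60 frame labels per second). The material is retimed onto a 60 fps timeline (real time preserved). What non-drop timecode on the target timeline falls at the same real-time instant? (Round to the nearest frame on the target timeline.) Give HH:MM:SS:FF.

Source frame index: (3×3600 + 44×60 + 35) × 60 + 49 = 808549.
Real time: 808549 / (60000/1001) = 809357549/60000 s.
Target frame: (809357549/60000) × (60) = 809357549/1000 ≈ 809357.549 → 809358.
At 60 labels/s: frame 809358 → 03:44:49:18.

03:44:49:18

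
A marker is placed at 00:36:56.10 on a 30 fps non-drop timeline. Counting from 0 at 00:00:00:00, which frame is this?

Total seconds to the label: (0 × 3600 + 36 × 60 + 56) = 2216.
Frame index = 2216 × 30 + 10 = 66490.

frame 66490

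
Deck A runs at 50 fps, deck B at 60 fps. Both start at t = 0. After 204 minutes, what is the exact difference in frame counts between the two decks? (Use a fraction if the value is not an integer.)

204 min = 12240 s.
A emits 50 × 12240 = 612000 frames; B emits 60 × 12240 = 734400.
Difference = 122400 frames; B is ahead of A.

122400 frames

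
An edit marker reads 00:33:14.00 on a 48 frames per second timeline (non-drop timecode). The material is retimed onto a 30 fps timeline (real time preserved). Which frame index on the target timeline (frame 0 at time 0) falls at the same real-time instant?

Source frame index: (0×3600 + 33×60 + 14) × 48 + 0 = 95712.
Real time: 95712 / (48) = 1994 s.
Target frame: (1994) × (30) = 59820.

frame 59820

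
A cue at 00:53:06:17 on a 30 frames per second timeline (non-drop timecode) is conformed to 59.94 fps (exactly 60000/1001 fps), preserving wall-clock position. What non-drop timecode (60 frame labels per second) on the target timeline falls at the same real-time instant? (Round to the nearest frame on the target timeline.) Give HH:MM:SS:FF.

00:53:03:23

Source frame index: (0×3600 + 53×60 + 6) × 30 + 17 = 95597.
Real time: 95597 / (30) = 95597/30 s.
Target frame: (95597/30) × (60000/1001) = 191194000/1001 ≈ 191002.997 → 191003.
At 60 labels/s: frame 191003 → 00:53:03:23.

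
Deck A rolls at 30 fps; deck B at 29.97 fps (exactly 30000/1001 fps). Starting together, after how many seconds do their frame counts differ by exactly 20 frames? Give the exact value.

2002/3 seconds

The gap grows by |30000/1001 − 30| = 30/1001 frames per second.
Time for a 20-frame gap: 20 ÷ (30/1001) = 2002/3 s.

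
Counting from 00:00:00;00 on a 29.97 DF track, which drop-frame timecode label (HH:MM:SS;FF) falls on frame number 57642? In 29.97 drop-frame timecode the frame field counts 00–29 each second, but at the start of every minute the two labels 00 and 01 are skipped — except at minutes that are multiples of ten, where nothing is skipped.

Each 10-minute DF block holds 10 × 60 × 30 − 9 × 2 = 17982 frames. 57642 ÷ 17982 → 3 full blocks, remainder 3696.
Within the partial block the first minute is 1800 frames and each further minute 1798, so 2 further minute boundaries passed. Total skipped labels = 18 × 3 + 2 × 2 = 58.
Non-drop label index = 57642 + 58 = 57700; at 30 labels/s that is 00:32:03:10, i.e. DF 00:32:03;10.

00:32:03;10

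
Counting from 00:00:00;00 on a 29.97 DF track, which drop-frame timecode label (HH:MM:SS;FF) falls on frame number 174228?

01:36:53;12

Each 10-minute DF block holds 10 × 60 × 30 − 9 × 2 = 17982 frames. 174228 ÷ 17982 → 9 full blocks, remainder 12390.
Within the partial block the first minute is 1800 frames and each further minute 1798, so 6 further minute boundaries passed. Total skipped labels = 18 × 9 + 2 × 6 = 174.
Non-drop label index = 174228 + 174 = 174402; at 30 labels/s that is 01:36:53:12, i.e. DF 01:36:53;12.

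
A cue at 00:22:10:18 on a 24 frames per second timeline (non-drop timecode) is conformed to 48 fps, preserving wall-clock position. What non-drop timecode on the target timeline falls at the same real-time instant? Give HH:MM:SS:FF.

Source frame index: (0×3600 + 22×60 + 10) × 24 + 18 = 31938.
Real time: 31938 / (24) = 5323/4 s.
Target frame: (5323/4) × (48) = 63876.
At 48 labels/s: frame 63876 → 00:22:10:36.

00:22:10:36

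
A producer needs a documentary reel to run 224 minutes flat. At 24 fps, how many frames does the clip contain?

224 min = 13440 s.
Frames = 13440 × 24 = 322560.

322560 frames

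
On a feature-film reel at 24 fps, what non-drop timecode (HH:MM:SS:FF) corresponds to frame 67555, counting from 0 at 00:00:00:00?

67555 ÷ 24 = 2814 full seconds, remainder 19 frames.
2814 s = 0 h 46 min 54 s.
Timecode: 00:46:54:19.

00:46:54:19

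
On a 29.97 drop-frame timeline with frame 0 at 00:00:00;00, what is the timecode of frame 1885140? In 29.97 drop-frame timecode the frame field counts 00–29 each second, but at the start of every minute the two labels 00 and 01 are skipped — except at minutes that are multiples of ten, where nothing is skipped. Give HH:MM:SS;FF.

17:28:20;28

Ten DF minutes hold 17982 frames, so frame 1885140 lies in block 104 (frames 1870128–1888109) with 15012 frames into that block.
The block's first minute is 1800 frames and the rest 1798 each; 15012 frames reaches minute 8, so 104 × 18 + 8 × 2 = 1888 labels have been skipped so far.
Adding those back, label number 1885140 + 1888 = 1887028 at 30 labels/s is 62900 s + 28 f = 17 h 28 min 20 s frame 28, i.e. 17:28:20;28.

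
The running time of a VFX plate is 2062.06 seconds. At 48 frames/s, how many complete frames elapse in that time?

98978 frames

Frames = 2062.06 × 48 = 2474472/25 ≈ 98978.8800.
Complete frames: 98978.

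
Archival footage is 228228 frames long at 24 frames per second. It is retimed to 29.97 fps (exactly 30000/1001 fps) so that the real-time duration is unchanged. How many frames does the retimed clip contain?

285000 frames

Target frames = source frames × (target rate / source rate) = 228228 × (30000/1001)/(24) = 228228 × 1250/1001 = 285000.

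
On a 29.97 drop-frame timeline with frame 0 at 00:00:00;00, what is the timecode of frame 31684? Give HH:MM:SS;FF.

Ten DF minutes hold 17982 frames, so frame 31684 lies in block 1 (frames 17982–35963) with 13702 frames into that block.
The block's first minute is 1800 frames and the rest 1798 each; 13702 frames reaches minute 7, so 1 × 18 + 7 × 2 = 32 labels have been skipped so far.
Adding those back, label number 31684 + 32 = 31716 at 30 labels/s is 1057 s + 6 f = 0 h 17 min 37 s frame 6, i.e. 00:17:37;06.

00:17:37;06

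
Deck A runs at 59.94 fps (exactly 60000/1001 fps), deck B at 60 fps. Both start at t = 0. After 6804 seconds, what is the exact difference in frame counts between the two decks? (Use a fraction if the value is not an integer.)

58320/143 frames

A emits 60000/1001 × 6804 = 58320000/143 frames; B emits 60 × 6804 = 408240.
Difference = 58320/143 frames (≈ 407.8322); B is ahead of A.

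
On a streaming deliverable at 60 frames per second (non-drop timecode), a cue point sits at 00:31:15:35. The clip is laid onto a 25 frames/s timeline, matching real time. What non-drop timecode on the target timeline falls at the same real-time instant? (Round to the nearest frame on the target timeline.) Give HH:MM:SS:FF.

Source frame index: (0×3600 + 31×60 + 15) × 60 + 35 = 112535.
Real time: 112535 / (60) = 22507/12 s.
Target frame: (22507/12) × (25) = 562675/12 ≈ 46889.583 → 46890.
At 25 labels/s: frame 46890 → 00:31:15:15.

00:31:15:15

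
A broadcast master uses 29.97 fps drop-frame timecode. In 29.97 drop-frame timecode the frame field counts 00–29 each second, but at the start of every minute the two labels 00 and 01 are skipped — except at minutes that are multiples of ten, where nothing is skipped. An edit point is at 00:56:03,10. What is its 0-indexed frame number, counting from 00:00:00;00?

100798

Complete 10-minute blocks: 5, each 17982 frames → 89910.
Remaining 6 whole minutes in the current block: 1800 + 5 × 1798 = 10790 frames.
Within the current minute: 3 × 30 + 10 − 2 = 98 (labels ;00/;01 skipped at this minute). Total = 89910 + 10790 + 98 = 100798.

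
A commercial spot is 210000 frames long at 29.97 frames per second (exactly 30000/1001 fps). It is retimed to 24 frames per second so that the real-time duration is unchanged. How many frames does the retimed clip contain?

Target frames = source frames × (target rate / source rate) = 210000 × (24)/(30000/1001) = 210000 × 1001/1250 = 168168.

168168 frames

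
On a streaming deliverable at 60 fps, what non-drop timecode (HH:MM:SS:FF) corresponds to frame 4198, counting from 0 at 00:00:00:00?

00:01:09:58

4198 ÷ 60 = 69 full seconds, remainder 58 frames.
69 s = 0 h 1 min 9 s.
Timecode: 00:01:09:58.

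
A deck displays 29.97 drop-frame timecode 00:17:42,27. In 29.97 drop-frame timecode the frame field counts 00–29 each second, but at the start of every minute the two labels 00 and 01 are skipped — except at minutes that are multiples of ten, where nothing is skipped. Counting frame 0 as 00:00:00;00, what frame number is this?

As if non-drop at 30 labels/s: (0 × 3600 + 17 × 60 + 42) × 30 + 27 = 31887.
Minute boundaries passed: 17; those not divisible by 10: 17 − 1 = 16; dropped labels = 2 × 16 = 32.
Actual frame index = 31887 − 32 = 31855.

31855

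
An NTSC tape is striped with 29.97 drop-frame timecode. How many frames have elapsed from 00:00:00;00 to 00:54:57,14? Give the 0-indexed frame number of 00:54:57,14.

As if non-drop at 30 labels/s: (0 × 3600 + 54 × 60 + 57) × 30 + 14 = 98924.
Minute boundaries passed: 54; those not divisible by 10: 54 − 5 = 49; dropped labels = 2 × 49 = 98.
Actual frame index = 98924 − 98 = 98826.

98826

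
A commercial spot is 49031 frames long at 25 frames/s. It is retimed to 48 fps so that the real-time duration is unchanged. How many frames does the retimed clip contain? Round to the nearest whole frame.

Frames at target rate = 49031 × (48) / (25) = 2353488/25 ≈ 94139.520.
Nearest whole frame: 94140.

94140 frames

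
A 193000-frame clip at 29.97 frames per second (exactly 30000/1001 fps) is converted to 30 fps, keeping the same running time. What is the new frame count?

193193 frames

Target frames = source frames × (target rate / source rate) = 193000 × (30)/(30000/1001) = 193000 × 1001/1000 = 193193.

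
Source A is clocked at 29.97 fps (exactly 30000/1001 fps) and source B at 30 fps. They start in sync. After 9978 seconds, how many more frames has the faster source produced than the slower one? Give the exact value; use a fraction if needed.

299340/1001 frames

A emits 30000/1001 × 9978 = 299340000/1001 frames; B emits 30 × 9978 = 299340.
Difference = 299340/1001 frames (≈ 299.0410); B is ahead of A.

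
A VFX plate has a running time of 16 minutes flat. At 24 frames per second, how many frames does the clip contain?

23040 frames

16 min = 960 s.
Frames = 960 × 24 = 23040.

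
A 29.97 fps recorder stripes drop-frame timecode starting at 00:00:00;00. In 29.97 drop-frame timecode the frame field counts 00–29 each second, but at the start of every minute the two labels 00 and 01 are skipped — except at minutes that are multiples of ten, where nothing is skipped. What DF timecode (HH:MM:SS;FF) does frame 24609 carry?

00:13:41;03

Each 10-minute DF block holds 10 × 60 × 30 − 9 × 2 = 17982 frames. 24609 ÷ 17982 → 1 full block, remainder 6627.
Within the partial block the first minute is 1800 frames and each further minute 1798, so 3 further minute boundaries passed. Total skipped labels = 18 × 1 + 2 × 3 = 24.
Non-drop label index = 24609 + 24 = 24633; at 30 labels/s that is 00:13:41:03, i.e. DF 00:13:41;03.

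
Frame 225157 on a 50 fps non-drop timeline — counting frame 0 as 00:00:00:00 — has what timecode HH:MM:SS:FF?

01:15:03:07

225157 ÷ 50 = 4503 full seconds, remainder 7 frames.
4503 s = 1 h 15 min 3 s.
Timecode: 01:15:03:07.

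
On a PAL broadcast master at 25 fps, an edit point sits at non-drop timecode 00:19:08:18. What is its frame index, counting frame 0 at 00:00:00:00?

Total seconds to the label: (0 × 3600 + 19 × 60 + 8) = 1148.
Frame index = 1148 × 25 + 18 = 28718.

28718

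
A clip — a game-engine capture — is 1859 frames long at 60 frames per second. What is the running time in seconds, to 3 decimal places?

Running time = 1859 × 1/60 = 1859/60 s ≈ 30.983 s.

30.983 seconds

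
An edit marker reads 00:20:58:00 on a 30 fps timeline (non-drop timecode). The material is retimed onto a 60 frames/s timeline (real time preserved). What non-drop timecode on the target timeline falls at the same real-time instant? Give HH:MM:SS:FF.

Source frame index: (0×3600 + 20×60 + 58) × 30 + 0 = 37740.
Real time: 37740 / (30) = 1258 s.
Target frame: (1258) × (60) = 75480.
At 60 labels/s: frame 75480 → 00:20:58:00.

00:20:58:00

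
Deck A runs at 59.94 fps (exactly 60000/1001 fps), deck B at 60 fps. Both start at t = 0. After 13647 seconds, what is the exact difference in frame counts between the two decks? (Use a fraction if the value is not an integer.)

A emits 60000/1001 × 13647 = 818820000/1001 frames; B emits 60 × 13647 = 818820.
Difference = 818820/1001 frames (≈ 818.0020); B is ahead of A.

818820/1001 frames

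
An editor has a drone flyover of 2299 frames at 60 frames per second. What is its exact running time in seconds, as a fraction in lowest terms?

2299/60 seconds

Running time = 2299 ÷ (60) = 2299 × 1/60 = 2299/60 s.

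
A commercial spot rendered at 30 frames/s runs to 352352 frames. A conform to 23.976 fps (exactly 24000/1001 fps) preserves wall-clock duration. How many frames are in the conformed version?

Target frames = source frames × (target rate / source rate) = 352352 × (24000/1001)/(30) = 352352 × 800/1001 = 281600.

281600 frames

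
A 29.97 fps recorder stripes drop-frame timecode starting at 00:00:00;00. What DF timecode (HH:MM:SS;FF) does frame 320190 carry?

Each 10-minute DF block holds 10 × 60 × 30 − 9 × 2 = 17982 frames. 320190 ÷ 17982 → 17 full blocks, remainder 14496.
Within the partial block the first minute is 1800 frames and each further minute 1798, so 8 further minute boundaries passed. Total skipped labels = 18 × 17 + 2 × 8 = 322.
Non-drop label index = 320190 + 322 = 320512; at 30 labels/s that is 02:58:03:22, i.e. DF 02:58:03;22.

02:58:03;22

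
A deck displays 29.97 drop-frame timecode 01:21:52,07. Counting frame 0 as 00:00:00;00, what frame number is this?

147221

As if non-drop at 30 labels/s: (1 × 3600 + 21 × 60 + 52) × 30 + 7 = 147367.
Minute boundaries passed: 81; those not divisible by 10: 81 − 8 = 73; dropped labels = 2 × 73 = 146.
Actual frame index = 147367 − 146 = 147221.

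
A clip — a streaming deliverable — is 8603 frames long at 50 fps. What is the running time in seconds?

172.06 seconds

Running time = 8603 / (50) = 172.06 s.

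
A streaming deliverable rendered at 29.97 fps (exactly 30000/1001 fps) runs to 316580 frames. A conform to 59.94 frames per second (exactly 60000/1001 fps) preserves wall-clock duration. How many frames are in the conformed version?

633160 frames

Frames at target rate = 316580 × (60000/1001) / (30000/1001) = 633160.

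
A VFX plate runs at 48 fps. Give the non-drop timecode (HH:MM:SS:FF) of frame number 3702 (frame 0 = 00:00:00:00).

00:01:17:06

3702 ÷ 48 = 77 full seconds, remainder 6 frames.
77 s = 0 h 1 min 17 s.
Timecode: 00:01:17:06.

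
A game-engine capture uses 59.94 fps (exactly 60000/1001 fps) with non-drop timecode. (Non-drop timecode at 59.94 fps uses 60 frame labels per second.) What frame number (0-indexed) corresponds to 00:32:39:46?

frame 117586

Total seconds to the label: (0 × 3600 + 32 × 60 + 39) = 1959.
Frame index = 1959 × 60 + 46 = 117586.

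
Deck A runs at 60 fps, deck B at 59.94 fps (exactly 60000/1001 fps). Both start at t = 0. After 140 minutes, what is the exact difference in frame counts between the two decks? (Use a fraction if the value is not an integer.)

140 min = 8400 s.
A emits 60 × 8400 = 504000 frames; B emits 60000/1001 × 8400 = 72000000/143.
Difference = 72000/143 frames (≈ 503.4965); B is behind A.

72000/143 frames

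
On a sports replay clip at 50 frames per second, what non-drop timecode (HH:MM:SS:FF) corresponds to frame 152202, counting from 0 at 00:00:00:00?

00:50:44:02

152202 ÷ 50 = 3044 full seconds, remainder 2 frames.
3044 s = 0 h 50 min 44 s.
Timecode: 00:50:44:02.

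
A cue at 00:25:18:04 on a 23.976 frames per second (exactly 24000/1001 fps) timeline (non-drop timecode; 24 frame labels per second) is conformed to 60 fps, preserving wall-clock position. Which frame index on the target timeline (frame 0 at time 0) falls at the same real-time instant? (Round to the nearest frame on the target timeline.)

frame 91181

Source frame index: (0×3600 + 25×60 + 18) × 24 + 4 = 36436.
Real time: 36436 / (24000/1001) = 9118109/6000 s.
Target frame: (9118109/6000) × (60) = 9118109/100 ≈ 91181.090 → 91181.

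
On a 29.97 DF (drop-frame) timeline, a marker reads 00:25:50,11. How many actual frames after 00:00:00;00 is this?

Complete 10-minute blocks: 2, each 17982 frames → 35964.
Remaining 5 whole minutes in the current block: 1800 + 4 × 1798 = 8992 frames.
Within the current minute: 50 × 30 + 11 − 2 = 1509 (labels ;00/;01 skipped at this minute). Total = 35964 + 8992 + 1509 = 46465.

46465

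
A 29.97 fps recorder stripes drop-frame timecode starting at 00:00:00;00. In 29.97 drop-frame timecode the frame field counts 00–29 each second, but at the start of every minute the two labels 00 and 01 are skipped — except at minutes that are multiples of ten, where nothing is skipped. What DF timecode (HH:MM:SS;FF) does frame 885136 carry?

Ten DF minutes hold 17982 frames, so frame 885136 lies in block 49 (frames 881118–899099) with 4018 frames into that block.
The block's first minute is 1800 frames and the rest 1798 each; 4018 frames reaches minute 2, so 49 × 18 + 2 × 2 = 886 labels have been skipped so far.
Adding those back, label number 885136 + 886 = 886022 at 30 labels/s is 29534 s + 2 f = 8 h 12 min 14 s frame 2, i.e. 08:12:14;02.

08:12:14;02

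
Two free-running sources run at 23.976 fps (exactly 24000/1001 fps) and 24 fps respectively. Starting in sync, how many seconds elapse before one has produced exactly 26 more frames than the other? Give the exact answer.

13013/12 seconds

The gap grows by |24 − 24000/1001| = 24/1001 frames per second.
Time for a 26-frame gap: 26 ÷ (24/1001) = 13013/12 s.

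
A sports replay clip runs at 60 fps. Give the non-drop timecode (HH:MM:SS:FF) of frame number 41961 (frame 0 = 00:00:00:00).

00:11:39:21

41961 ÷ 60 = 699 full seconds, remainder 21 frames.
699 s = 0 h 11 min 39 s.
Timecode: 00:11:39:21.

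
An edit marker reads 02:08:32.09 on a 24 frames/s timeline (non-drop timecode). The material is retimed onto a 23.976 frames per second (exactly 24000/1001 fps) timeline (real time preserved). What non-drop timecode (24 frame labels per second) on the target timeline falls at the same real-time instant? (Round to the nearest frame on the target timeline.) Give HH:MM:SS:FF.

Source frame index: (2×3600 + 8×60 + 32) × 24 + 9 = 185097.
Real time: 185097 / (24) = 61699/8 s.
Target frame: (61699/8) × (24000/1001) = 16827000/91 ≈ 184912.088 → 184912.
At 24 labels/s: frame 184912 → 02:08:24:16.

02:08:24:16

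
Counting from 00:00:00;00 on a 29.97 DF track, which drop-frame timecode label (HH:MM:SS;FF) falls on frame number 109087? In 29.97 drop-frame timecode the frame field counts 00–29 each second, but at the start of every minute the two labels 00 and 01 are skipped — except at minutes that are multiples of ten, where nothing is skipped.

01:00:39;25

Ten DF minutes hold 17982 frames, so frame 109087 lies in block 6 (frames 107892–125873) with 1195 frames into that block.
The block's first minute is 1800 frames and the rest 1798 each; 1195 frames reaches minute 0, so 6 × 18 + 0 × 2 = 108 labels have been skipped so far.
Adding those back, label number 109087 + 108 = 109195 at 30 labels/s is 3639 s + 25 f = 1 h 0 min 39 s frame 25, i.e. 01:00:39;25.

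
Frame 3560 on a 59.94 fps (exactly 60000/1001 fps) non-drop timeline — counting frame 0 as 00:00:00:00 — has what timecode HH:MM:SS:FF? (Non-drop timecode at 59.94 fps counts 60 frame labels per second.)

00:00:59:20

3560 ÷ 60 = 59 full seconds, remainder 20 frames.
59 s = 0 h 0 min 59 s.
Timecode: 00:00:59:20.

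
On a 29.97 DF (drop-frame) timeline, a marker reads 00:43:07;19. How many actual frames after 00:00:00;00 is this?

Complete 10-minute blocks: 4, each 17982 frames → 71928.
Remaining 3 whole minutes in the current block: 1800 + 2 × 1798 = 5396 frames.
Within the current minute: 7 × 30 + 19 − 2 = 227 (labels ;00/;01 skipped at this minute). Total = 71928 + 5396 + 227 = 77551.

77551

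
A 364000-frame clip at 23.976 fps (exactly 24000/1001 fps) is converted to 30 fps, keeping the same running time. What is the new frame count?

455455 frames

Target frames = source frames × (target rate / source rate) = 364000 × (30)/(24000/1001) = 364000 × 1001/800 = 455455.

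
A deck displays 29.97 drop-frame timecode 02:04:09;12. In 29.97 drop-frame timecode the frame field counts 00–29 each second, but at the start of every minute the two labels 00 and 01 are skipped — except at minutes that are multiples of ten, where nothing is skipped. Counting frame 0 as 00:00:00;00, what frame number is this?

Complete 10-minute blocks: 12, each 17982 frames → 215784.
Remaining 4 whole minutes in the current block: 1800 + 3 × 1798 = 7194 frames.
Within the current minute: 9 × 30 + 12 − 2 = 280 (labels ;00/;01 skipped at this minute). Total = 215784 + 7194 + 280 = 223258.

223258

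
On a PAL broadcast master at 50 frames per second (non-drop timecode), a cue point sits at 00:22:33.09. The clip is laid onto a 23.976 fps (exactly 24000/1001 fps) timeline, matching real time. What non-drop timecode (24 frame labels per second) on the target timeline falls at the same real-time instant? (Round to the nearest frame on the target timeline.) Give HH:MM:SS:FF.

Source frame index: (0×3600 + 22×60 + 33) × 50 + 9 = 67659.
Real time: 67659 / (50) = 67659/50 s.
Target frame: (67659/50) × (24000/1001) = 32476320/1001 ≈ 32443.876 → 32444.
At 24 labels/s: frame 32444 → 00:22:31:20.

00:22:31:20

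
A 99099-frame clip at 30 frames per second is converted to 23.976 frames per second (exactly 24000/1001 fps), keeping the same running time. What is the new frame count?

Target frames = source frames × (target rate / source rate) = 99099 × (24000/1001)/(30) = 99099 × 800/1001 = 79200.

79200 frames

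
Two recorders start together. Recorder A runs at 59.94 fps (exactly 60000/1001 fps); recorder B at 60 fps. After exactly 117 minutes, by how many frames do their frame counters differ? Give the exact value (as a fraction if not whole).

117 min = 7020 s.
A emits 60000/1001 × 7020 = 32400000/77 frames; B emits 60 × 7020 = 421200.
Difference = 32400/77 frames (≈ 420.7792); B is ahead of A.

32400/77 frames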